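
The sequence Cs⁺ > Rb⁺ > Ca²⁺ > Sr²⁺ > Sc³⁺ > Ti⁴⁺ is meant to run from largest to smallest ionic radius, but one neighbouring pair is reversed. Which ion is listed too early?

Ca²⁺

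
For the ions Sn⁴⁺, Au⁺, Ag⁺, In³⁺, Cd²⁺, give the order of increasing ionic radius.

Electron counts and nuclear charges: Sn⁴⁺ has 46 e⁻ (Z=50), In³⁺ has 46 e⁻ (Z=49), Cd²⁺ has 46 e⁻ (Z=48), Ag⁺ has 46 e⁻ (Z=47), Au⁺ has 78 e⁻ (Z=79). Sn⁴⁺ < In³⁺ (both 46 e⁻, Z=50>49); In³⁺ < Cd²⁺ (isoelectronic, higher Z=49 is smaller); Cd²⁺ < Ag⁺ (both 46 e⁻, Z=48>47); Ag⁺ < Au⁺ (same group, 1 shell fewer).

Sn⁴⁺ < In³⁺ < Cd²⁺ < Ag⁺ < Au⁺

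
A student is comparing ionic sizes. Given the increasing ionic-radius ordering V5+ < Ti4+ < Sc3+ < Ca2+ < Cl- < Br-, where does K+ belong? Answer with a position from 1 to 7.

5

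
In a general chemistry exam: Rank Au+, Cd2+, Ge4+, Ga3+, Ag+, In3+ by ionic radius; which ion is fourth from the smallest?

Cd2+

First list Z and electron count for each: Ge4+ (Z=32, 28 e⁻), Ga3+ (Z=31, 28 e⁻), In3+ (Z=49, 46 e⁻), Cd2+ (Z=48, 46 e⁻), Ag+ (Z=47, 46 e⁻), Au+ (Z=79, 78 e⁻). Ge4+ < Ga3+ (both 28 e⁻, Z=32>31); Ga3+ < In3+ (same group, period 4 vs 5); In3+ < Cd2+ (isoelectronic, higher Z=49 is smaller); Cd2+ < Ag+ (isoelectronic, higher Z=48 is smaller); Ag+ < Au+ (same group, period 5 vs 6).
That gives Ge4+ < Ga3+ < In3+ < Cd2+ < Ag+ < Au+. From the smallest end, number 4 is Cd2+.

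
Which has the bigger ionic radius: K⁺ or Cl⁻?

These species are isoelectronic with 18 electrons. The only difference is the number of protons: K⁺ (Z=19), Cl⁻ (Z=17). The strongest nuclear pull (K⁺) gives the smallest ion.

Cl⁻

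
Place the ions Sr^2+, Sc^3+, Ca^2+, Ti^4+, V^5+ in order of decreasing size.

Sr^2+ > Ca^2+ > Sc^3+ > Ti^4+ > V^5+

V^5+ (Z=23, 18 e⁻), Ti^4+ (Z=22, 18 e⁻), Sc^3+ (Z=21, 18 e⁻), Ca^2+ (Z=20, 18 e⁻), Sr^2+ (Z=38, 36 e⁻). V^5+ < Ti^4+ (isoelectronic, higher Z=23 is smaller); Ti^4+ < Sc^3+ (both 18 e⁻, Z=22>21); Sc^3+ < Ca^2+ (isoelectronic, higher Z=21 is smaller); Ca^2+ < Sr^2+ (same group, 1 shell fewer).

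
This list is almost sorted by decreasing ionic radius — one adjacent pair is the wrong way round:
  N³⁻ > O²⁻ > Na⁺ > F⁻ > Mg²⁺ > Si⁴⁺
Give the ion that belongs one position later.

Na⁺

The pair Na⁺, F⁻ is the wrong way round — they are isoelectronic (10 e⁻) and Na has more protons than F (11 vs 9), making Na⁺ smaller. All other adjacent pairs agree with periodic trends, so Na⁺ is the misplaced ion.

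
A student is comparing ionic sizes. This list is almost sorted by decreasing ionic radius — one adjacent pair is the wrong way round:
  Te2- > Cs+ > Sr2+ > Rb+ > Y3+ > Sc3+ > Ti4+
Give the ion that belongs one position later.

Check each adjacent pair. Sr2+ and Rb+ are reversed: both have 36 electrons but Z(Sr)=38 > Z(Rb)=37, so Sr2+ should be the smaller of the two. No other neighbouring pair contradicts the periodic trends, so Sr2+ is the ion listed too early.

Sr2+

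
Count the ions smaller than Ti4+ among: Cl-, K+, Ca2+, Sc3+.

These species are isoelectronic with 18 electrons. The only difference is the number of protons: Ti4+ (Z=22), Sc3+ (Z=21), Ca2+ (Z=20), K+ (Z=19), Cl- (Z=17). The strongest nuclear pull (Ti4+) gives the smallest ion.
Overall: Ti4+ < Sc3+ < Ca2+ < K+ < Cl-. Ti4+ has 0 below it and 4 above. So 0 are smaller.

0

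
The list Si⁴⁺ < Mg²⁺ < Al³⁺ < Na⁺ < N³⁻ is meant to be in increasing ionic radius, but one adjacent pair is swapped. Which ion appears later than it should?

Scanning neighbour by neighbour, only Mg²⁺/Al³⁺ violates a trend: both have 10 electrons but Z(Al)=13 > Z(Mg)=12, so Al³⁺ should be the smaller of the two. That makes Al³⁺ the one sitting a position late relative to where it belongs.

Al³⁺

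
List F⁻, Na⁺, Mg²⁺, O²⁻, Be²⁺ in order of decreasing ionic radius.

Electron counts and nuclear charges: Be²⁺ (Z=4, 2 e⁻), Mg²⁺ (Z=12, 10 e⁻), Na⁺ (Z=11, 10 e⁻), F⁻ (Z=9, 10 e⁻), O²⁻ (Z=8, 10 e⁻). Be²⁺ < Mg²⁺ (same group, period 2 vs 3); Mg²⁺ < Na⁺ (isoelectronic, higher Z=12 is smaller); Na⁺ < F⁻ (both 10 e⁻, Z=11>9); F⁻ < O²⁻ (both 10 e⁻, Z=9>8).

O²⁻ > F⁻ > Na⁺ > Mg²⁺ > Be²⁺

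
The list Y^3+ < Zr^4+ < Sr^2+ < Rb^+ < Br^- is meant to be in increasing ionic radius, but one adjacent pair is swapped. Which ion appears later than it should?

Zr^4+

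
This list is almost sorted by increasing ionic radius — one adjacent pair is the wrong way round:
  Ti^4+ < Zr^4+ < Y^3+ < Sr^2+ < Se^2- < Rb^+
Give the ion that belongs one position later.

The pair Se^2-, Rb^+ is the wrong way round — both have 36 electrons but Z(Rb)=37 > Z(Se)=34, so Rb^+ should be the smaller of the two. All other adjacent pairs agree with periodic trends, so Se^2- is the misplaced ion.

Se^2-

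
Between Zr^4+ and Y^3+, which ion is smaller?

Each ion has 36 electrons. The ranking follows nuclear charge in reverse — greater Z gives a smaller radius. Zr^4+ (Z=40), Y^3+ (Z=39).

Zr^4+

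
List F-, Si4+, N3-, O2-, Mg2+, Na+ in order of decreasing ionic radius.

N3- > O2- > F- > Na+ > Mg2+ > Si4+

All of these have 10 electrons (isoelectronic). With the same electron cloud, the ion with the most protons pulls it in tightest. Nuclear charges: Si4+ (Z=14), Mg2+ (Z=12), Na+ (Z=11), F- (Z=9), O2- (Z=8), N3- (Z=7). Highest Z is smallest.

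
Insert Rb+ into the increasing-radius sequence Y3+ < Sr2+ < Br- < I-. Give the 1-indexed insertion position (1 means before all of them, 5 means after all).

Y3+ has 36 e⁻ (Z=39), Sr2+ has 36 e⁻ (Z=38), Rb+ has 36 e⁻ (Z=37), Br- has 36 e⁻ (Z=35), I- has 54 e⁻ (Z=53). Y3+ < Sr2+ (both 36 e⁻, Z=39>38); Sr2+ < Rb+ (both 36 e⁻, Z=38>37); Rb+ < Br- (both 36 e⁻, Z=37>35); Br- < I- (same group, period 4 vs 5).
Merged order: Y3+ < Sr2+ < Rb+ < Br- < I- — Rb+ is number 3.

3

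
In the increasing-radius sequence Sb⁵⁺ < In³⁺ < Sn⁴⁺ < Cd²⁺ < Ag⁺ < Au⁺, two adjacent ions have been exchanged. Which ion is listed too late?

The pair In³⁺, Sn⁴⁺ is the wrong way round — Sn⁴⁺ and In³⁺ share 46 electrons; the higher nuclear charge on Sn (Z=50) contracts it more, so Sn⁴⁺ < In³⁺. All other adjacent pairs agree with periodic trends, so Sn⁴⁺ is the misplaced ion.

Sn⁴⁺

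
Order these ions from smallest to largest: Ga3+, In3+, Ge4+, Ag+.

Tabulating Z and e⁻: Ge4+: 28 e⁻, Z=32, Ga3+: 28 e⁻, Z=31, In3+: 46 e⁻, Z=49, Ag+: 46 e⁻, Z=47. Ge4+ < Ga3+ (isoelectronic, higher Z=32 is smaller); Ga3+ < In3+ (same group, period 4 vs 5); In3+ < Ag+ (both 46 e⁻, Z=49>47).

Ge4+ < Ga3+ < In3+ < Ag+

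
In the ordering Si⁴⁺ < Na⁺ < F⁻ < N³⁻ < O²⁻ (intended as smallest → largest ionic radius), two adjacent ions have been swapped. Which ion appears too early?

Scanning neighbour by neighbour, only N³⁻/O²⁻ violates a trend: both have 10 electrons but Z(O)=8 > Z(N)=7, so O²⁻ should be the smaller of the two. That makes N³⁻ the one sitting a position early relative to where it belongs.

N³⁻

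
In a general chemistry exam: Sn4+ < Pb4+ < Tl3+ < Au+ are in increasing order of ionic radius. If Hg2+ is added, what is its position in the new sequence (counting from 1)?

4

Electron counts and nuclear charges: Sn4+: 46 e⁻, Z=50, Pb4+: 78 e⁻, Z=82, Tl3+: 78 e⁻, Z=81, Hg2+: 78 e⁻, Z=80, Au+: 78 e⁻, Z=79. Sn4+ < Pb4+ (same group, 1 shell fewer); Pb4+ < Tl3+ (both 78 e⁻, Z=82>81); Tl3+ < Hg2+ (both 78 e⁻, Z=81>80); Hg2+ < Au+ (isoelectronic, higher Z=80 is smaller).
With Hg2+ included the full order is Sn4+ < Pb4+ < Tl3+ < Hg2+ < Au+, so it takes position 4.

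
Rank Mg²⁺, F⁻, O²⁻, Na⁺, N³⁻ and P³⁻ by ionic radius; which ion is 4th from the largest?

Tabulating Z and e⁻: Mg²⁺ (Z=12, 10 e⁻), Na⁺ (Z=11, 10 e⁻), F⁻ (Z=9, 10 e⁻), O²⁻ (Z=8, 10 e⁻), N³⁻ (Z=7, 10 e⁻), P³⁻ (Z=15, 18 e⁻). Mg²⁺ < Na⁺ (isoelectronic, higher Z=12 is smaller); Na⁺ < F⁻ (isoelectronic, higher Z=11 is smaller); F⁻ < O²⁻ (both 10 e⁻, Z=9>8); O²⁻ < N³⁻ (isoelectronic, higher Z=8 is smaller); N³⁻ < P³⁻ (same group, 1 shell fewer).
Ordering: Mg²⁺ < Na⁺ < F⁻ < O²⁻ < N³⁻ < P³⁻. The 4th largest is F⁻.

F⁻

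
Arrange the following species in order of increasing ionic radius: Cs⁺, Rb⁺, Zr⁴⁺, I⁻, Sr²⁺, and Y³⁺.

Tabulating Z and e⁻: Zr⁴⁺ (Z=40, 36 e⁻), Y³⁺ (Z=39, 36 e⁻), Sr²⁺ (Z=38, 36 e⁻), Rb⁺ (Z=37, 36 e⁻), Cs⁺ (Z=55, 54 e⁻), I⁻ (Z=53, 54 e⁻). Zr⁴⁺ < Y³⁺ (isoelectronic, higher Z=40 is smaller); Y³⁺ < Sr²⁺ (both 36 e⁻, Z=39>38); Sr²⁺ < Rb⁺ (isoelectronic, higher Z=38 is smaller); Rb⁺ < Cs⁺ (same group, period 5 vs 6); Cs⁺ < I⁻ (isoelectronic, higher Z=55 is smaller).

Zr⁴⁺ < Y³⁺ < Sr²⁺ < Rb⁺ < Cs⁺ < I⁻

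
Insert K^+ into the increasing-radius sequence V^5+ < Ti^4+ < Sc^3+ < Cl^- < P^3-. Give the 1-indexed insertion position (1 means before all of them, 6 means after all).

4

Isoelectronic series (18 e⁻ each). Size is set by nuclear charge: more protons means a smaller ion. V^5+ (Z=23), Ti^4+ (Z=22), Sc^3+ (Z=21), K^+ (Z=19), Cl^- (Z=17), P^3- (Z=15).
Putting K^+ in gives V^5+ < Ti^4+ < Sc^3+ < K^+ < Cl^- < P^3-; it lands at slot 4.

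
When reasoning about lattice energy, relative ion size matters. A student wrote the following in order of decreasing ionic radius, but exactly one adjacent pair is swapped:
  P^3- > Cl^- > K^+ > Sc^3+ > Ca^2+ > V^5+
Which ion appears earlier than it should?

Sc^3+

Check each adjacent pair. Sc^3+ and Ca^2+ are reversed: Sc^3+ and Ca^2+ share 18 electrons; the higher nuclear charge on Sc (Z=21) contracts it more, so Sc^3+ < Ca^2+. No other neighbouring pair contradicts the periodic trends, so Sc^3+ is the ion listed too early.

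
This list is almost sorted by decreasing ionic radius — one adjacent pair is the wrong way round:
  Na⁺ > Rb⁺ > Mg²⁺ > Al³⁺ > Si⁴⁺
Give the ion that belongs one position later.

Na⁺

The pair Na⁺, Rb⁺ is the wrong way round — same group and charge — period 3 sits above period 5, so Na⁺ is smaller. All other adjacent pairs agree with periodic trends, so Na⁺ is the misplaced ion.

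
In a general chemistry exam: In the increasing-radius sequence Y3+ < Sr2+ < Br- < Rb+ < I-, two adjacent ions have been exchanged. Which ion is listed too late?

Rb+

Scanning neighbour by neighbour, only Br-/Rb+ violates a trend: both have 36 electrons but Z(Rb)=37 > Z(Br)=35, so Rb+ should be the smaller of the two. That makes Rb+ the one sitting a position late relative to where it belongs.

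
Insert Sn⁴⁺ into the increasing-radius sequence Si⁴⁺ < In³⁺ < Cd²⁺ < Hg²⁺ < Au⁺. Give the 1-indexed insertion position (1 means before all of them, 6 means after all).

2

Work out protons and electrons: Si⁴⁺: 10 e⁻, Z=14, Sn⁴⁺: 46 e⁻, Z=50, In³⁺: 46 e⁻, Z=49, Cd²⁺: 46 e⁻, Z=48, Hg²⁺: 78 e⁻, Z=80, Au⁺: 78 e⁻, Z=79. Si⁴⁺ < Sn⁴⁺ (same group, 2 shells fewer); Sn⁴⁺ < In³⁺ (both 46 e⁻, Z=50>49); In³⁺ < Cd²⁺ (isoelectronic, higher Z=49 is smaller); Cd²⁺ < Hg²⁺ (same group, period 5 vs 6); Hg²⁺ < Au⁺ (both 78 e⁻, Z=80>79).
Putting Sn⁴⁺ in gives Si⁴⁺ < Sn⁴⁺ < In³⁺ < Cd²⁺ < Hg²⁺ < Au⁺; it lands at slot 2.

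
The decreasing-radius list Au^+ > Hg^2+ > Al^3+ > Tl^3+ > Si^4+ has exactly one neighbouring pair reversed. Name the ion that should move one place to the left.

Compare adjacent ions: both in group 13 with the same charge; Al^3+ (period 3) has the smaller radius — yet in this decreasing list Al^3+ sits before Tl^3+. Nothing else is reversed, so Tl^3+ should move one place to the left.

Tl^3+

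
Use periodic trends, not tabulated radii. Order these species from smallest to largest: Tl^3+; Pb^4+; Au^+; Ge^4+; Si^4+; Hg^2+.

First list Z and electron count for each: Si^4+ (Z=14, 10 e⁻), Ge^4+ (Z=32, 28 e⁻), Pb^4+ (Z=82, 78 e⁻), Tl^3+ (Z=81, 78 e⁻), Hg^2+ (Z=80, 78 e⁻), Au^+ (Z=79, 78 e⁻). Si^4+ < Ge^4+ (same group, 1 shell fewer); Ge^4+ < Pb^4+ (same group, period 4 vs 6); Pb^4+ < Tl^3+ (isoelectronic, higher Z=82 is smaller); Tl^3+ < Hg^2+ (isoelectronic, higher Z=81 is smaller); Hg^2+ < Au^+ (both 78 e⁻, Z=80>79).

Si^4+ < Ge^4+ < Pb^4+ < Tl^3+ < Hg^2+ < Au^+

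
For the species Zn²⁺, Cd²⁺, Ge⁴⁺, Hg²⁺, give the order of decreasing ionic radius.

Hg²⁺ > Cd²⁺ > Zn²⁺ > Ge⁴⁺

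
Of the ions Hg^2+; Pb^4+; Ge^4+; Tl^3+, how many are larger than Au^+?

0

Work out protons and electrons: Ge^4+ has 28 e⁻ (Z=32), Pb^4+ has 78 e⁻ (Z=82), Tl^3+ has 78 e⁻ (Z=81), Hg^2+ has 78 e⁻ (Z=80), Au^+ has 78 e⁻ (Z=79). Ge^4+ < Pb^4+ (same group, 2 shells fewer); Pb^4+ < Tl^3+ (both 78 e⁻, Z=82>81); Tl^3+ < Hg^2+ (isoelectronic, higher Z=81 is smaller); Hg^2+ < Au^+ (isoelectronic, higher Z=80 is smaller).
Overall: Ge^4+ < Pb^4+ < Tl^3+ < Hg^2+ < Au^+. Au^+ has 4 below it and 0 above. So 0 are larger.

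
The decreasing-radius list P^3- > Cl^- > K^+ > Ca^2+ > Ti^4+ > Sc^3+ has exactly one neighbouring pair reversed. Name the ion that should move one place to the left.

Sc^3+

Scanning neighbour by neighbour, only Ti^4+/Sc^3+ violates a trend: Ti^4+ and Sc^3+ share 18 electrons; the higher nuclear charge on Ti (Z=22) contracts it more, so Ti^4+ < Sc^3+. That makes Sc^3+ the one sitting a position late relative to where it belongs.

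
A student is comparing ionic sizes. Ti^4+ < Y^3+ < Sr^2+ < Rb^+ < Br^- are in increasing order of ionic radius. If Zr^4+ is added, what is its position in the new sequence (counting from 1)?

2

Electron counts and nuclear charges: Ti^4+: 18 e⁻, Z=22, Zr^4+: 36 e⁻, Z=40, Y^3+: 36 e⁻, Z=39, Sr^2+: 36 e⁻, Z=38, Rb^+: 36 e⁻, Z=37, Br^-: 36 e⁻, Z=35. Ti^4+ < Zr^4+ (same group, 1 shell fewer); Zr^4+ < Y^3+ (isoelectronic, higher Z=40 is smaller); Y^3+ < Sr^2+ (isoelectronic, higher Z=39 is smaller); Sr^2+ < Rb^+ (both 36 e⁻, Z=38>37); Rb^+ < Br^- (both 36 e⁻, Z=37>35).
Putting Zr^4+ in gives Ti^4+ < Zr^4+ < Y^3+ < Sr^2+ < Rb^+ < Br^-; it lands at slot 2.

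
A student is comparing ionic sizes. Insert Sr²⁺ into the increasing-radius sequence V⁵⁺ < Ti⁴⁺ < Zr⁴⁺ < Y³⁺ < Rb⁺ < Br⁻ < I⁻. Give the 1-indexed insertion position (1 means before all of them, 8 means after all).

5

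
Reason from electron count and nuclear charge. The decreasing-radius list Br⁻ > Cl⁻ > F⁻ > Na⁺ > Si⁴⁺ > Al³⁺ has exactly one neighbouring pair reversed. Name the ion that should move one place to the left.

Scanning neighbour by neighbour, only Si⁴⁺/Al³⁺ violates a trend: Si⁴⁺ and Al³⁺ share 10 electrons; the higher nuclear charge on Si (Z=14) contracts it more, so Si⁴⁺ < Al³⁺. That makes Al³⁺ the one sitting a position late relative to where it belongs.

Al³⁺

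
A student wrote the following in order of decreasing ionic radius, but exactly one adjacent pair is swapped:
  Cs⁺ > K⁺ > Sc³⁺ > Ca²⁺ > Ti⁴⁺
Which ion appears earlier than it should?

Scanning neighbour by neighbour, only Sc³⁺/Ca²⁺ violates a trend: both have 18 electrons but Z(Sc)=21 > Z(Ca)=20, so Sc³⁺ should be the smaller of the two. That makes Sc³⁺ the one sitting a position early relative to where it belongs.

Sc³⁺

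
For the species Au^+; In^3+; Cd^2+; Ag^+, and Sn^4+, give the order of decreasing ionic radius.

Work out protons and electrons: Sn^4+ (Z=50, 46 e⁻), In^3+ (Z=49, 46 e⁻), Cd^2+ (Z=48, 46 e⁻), Ag^+ (Z=47, 46 e⁻), Au^+ (Z=79, 78 e⁻). Sn^4+ < In^3+ (both 46 e⁻, Z=50>49); In^3+ < Cd^2+ (isoelectronic, higher Z=49 is smaller); Cd^2+ < Ag^+ (both 46 e⁻, Z=48>47); Ag^+ < Au^+ (same group, 1 shell fewer).

Au^+ > Ag^+ > Cd^2+ > In^3+ > Sn^4+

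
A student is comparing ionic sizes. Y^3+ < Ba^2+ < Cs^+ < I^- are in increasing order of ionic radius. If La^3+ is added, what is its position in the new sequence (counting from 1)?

Work out protons and electrons: Y^3+ has 36 e⁻ (Z=39), La^3+ has 54 e⁻ (Z=57), Ba^2+ has 54 e⁻ (Z=56), Cs^+ has 54 e⁻ (Z=55), I^- has 54 e⁻ (Z=53). Y^3+ < La^3+ (same group, period 5 vs 6); La^3+ < Ba^2+ (isoelectronic, higher Z=57 is smaller); Ba^2+ < Cs^+ (both 54 e⁻, Z=56>55); Cs^+ < I^- (isoelectronic, higher Z=55 is smaller).
The complete sequence is Y^3+ < La^3+ < Ba^2+ < Cs^+ < I^-. La^3+ sits at position 2.

2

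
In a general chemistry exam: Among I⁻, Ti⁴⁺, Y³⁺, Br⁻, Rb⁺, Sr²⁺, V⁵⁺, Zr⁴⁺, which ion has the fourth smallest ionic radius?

Y³⁺

Tabulating Z and e⁻: V⁵⁺ has 18 e⁻ (Z=23), Ti⁴⁺ has 18 e⁻ (Z=22), Zr⁴⁺ has 36 e⁻ (Z=40), Y³⁺ has 36 e⁻ (Z=39), Sr²⁺ has 36 e⁻ (Z=38), Rb⁺ has 36 e⁻ (Z=37), Br⁻ has 36 e⁻ (Z=35), I⁻ has 54 e⁻ (Z=53). V⁵⁺ < Ti⁴⁺ (isoelectronic, higher Z=23 is smaller); Ti⁴⁺ < Zr⁴⁺ (same group, 1 shell fewer); Zr⁴⁺ < Y³⁺ (isoelectronic, higher Z=40 is smaller); Y³⁺ < Sr²⁺ (isoelectronic, higher Z=39 is smaller); Sr²⁺ < Rb⁺ (isoelectronic, higher Z=38 is smaller); Rb⁺ < Br⁻ (isoelectronic, higher Z=37 is smaller); Br⁻ < I⁻ (same group, period 4 vs 5).
So the order is V⁵⁺ < Ti⁴⁺ < Zr⁴⁺ < Y³⁺ < Sr²⁺ < Rb⁺ < Br⁻ < I⁻; the 4th-smallest ion is Y³⁺.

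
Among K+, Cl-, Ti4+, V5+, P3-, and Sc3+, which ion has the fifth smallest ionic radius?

Cl-

Isoelectronic series (18 e⁻ each). Size is set by nuclear charge: more protons means a smaller ion. V5+ (Z=23), Ti4+ (Z=22), Sc3+ (Z=21), K+ (Z=19), Cl- (Z=17), P3- (Z=15).
Full ascending order: V5+ < Ti4+ < Sc3+ < K+ < Cl- < P3-. Counting from the smallest, position 5 is Cl-.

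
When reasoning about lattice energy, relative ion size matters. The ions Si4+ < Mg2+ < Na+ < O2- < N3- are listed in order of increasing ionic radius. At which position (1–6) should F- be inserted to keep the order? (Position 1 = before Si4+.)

4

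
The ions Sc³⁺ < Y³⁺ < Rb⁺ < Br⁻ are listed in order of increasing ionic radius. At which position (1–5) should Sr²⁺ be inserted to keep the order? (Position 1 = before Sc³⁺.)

3

Sc³⁺ has 18 e⁻ (Z=21), Y³⁺ has 36 e⁻ (Z=39), Sr²⁺ has 36 e⁻ (Z=38), Rb⁺ has 36 e⁻ (Z=37), Br⁻ has 36 e⁻ (Z=35). Sc³⁺ < Y³⁺ (same group, 1 shell fewer); Y³⁺ < Sr²⁺ (isoelectronic, higher Z=39 is smaller); Sr²⁺ < Rb⁺ (isoelectronic, higher Z=38 is smaller); Rb⁺ < Br⁻ (both 36 e⁻, Z=37>35).
With Sr²⁺ included the full order is Sc³⁺ < Y³⁺ < Sr²⁺ < Rb⁺ < Br⁻, so it takes position 3.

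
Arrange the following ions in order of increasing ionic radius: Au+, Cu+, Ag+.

All are in the same group with charge +1. Radius grows down the group as n (the outermost shell) increases.

Cu+ < Ag+ < Au+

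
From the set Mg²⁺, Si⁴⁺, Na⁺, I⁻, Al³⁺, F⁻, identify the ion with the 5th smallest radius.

Tabulating Z and e⁻: Si⁴⁺: 10 e⁻, Z=14, Al³⁺: 10 e⁻, Z=13, Mg²⁺: 10 e⁻, Z=12, Na⁺: 10 e⁻, Z=11, F⁻: 10 e⁻, Z=9, I⁻: 54 e⁻, Z=53. Si⁴⁺ < Al³⁺ (isoelectronic, higher Z=14 is smaller); Al³⁺ < Mg²⁺ (isoelectronic, higher Z=13 is smaller); Mg²⁺ < Na⁺ (isoelectronic, higher Z=12 is smaller); Na⁺ < F⁻ (both 10 e⁻, Z=11>9); F⁻ < I⁻ (same group, 3 shells fewer).
That gives Si⁴⁺ < Al³⁺ < Mg²⁺ < Na⁺ < F⁻ < I⁻. From the smallest end, number 5 is F⁻.

F⁻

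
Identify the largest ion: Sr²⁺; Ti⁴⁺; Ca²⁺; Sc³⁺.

Sr²⁺

Work out protons and electrons: Ti⁴⁺ has 18 e⁻ (Z=22), Sc³⁺ has 18 e⁻ (Z=21), Ca²⁺ has 18 e⁻ (Z=20), Sr²⁺ has 36 e⁻ (Z=38). Ti⁴⁺ < Sc³⁺ (isoelectronic, higher Z=22 is smaller); Sc³⁺ < Ca²⁺ (isoelectronic, higher Z=21 is smaller); Ca²⁺ < Sr²⁺ (same group, period 4 vs 5).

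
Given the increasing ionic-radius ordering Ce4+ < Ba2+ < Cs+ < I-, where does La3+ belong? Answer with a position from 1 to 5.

2

These species are isoelectronic with 54 electrons. The only difference is the number of protons: Ce4+ (Z=58), La3+ (Z=57), Ba2+ (Z=56), Cs+ (Z=55), I- (Z=53). The strongest nuclear pull (Ce4+) gives the smallest ion.
The complete sequence is Ce4+ < La3+ < Ba2+ < Cs+ < I-. La3+ sits at position 2.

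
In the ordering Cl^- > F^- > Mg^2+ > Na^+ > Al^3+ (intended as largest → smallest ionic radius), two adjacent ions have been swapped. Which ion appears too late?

The pair Mg^2+, Na^+ is the wrong way round — Mg^2+ and Na^+ share 10 electrons; the higher nuclear charge on Mg (Z=12) contracts it more, so Mg^2+ < Na^+. All other adjacent pairs agree with periodic trends, so Na^+ is the misplaced ion.

Na^+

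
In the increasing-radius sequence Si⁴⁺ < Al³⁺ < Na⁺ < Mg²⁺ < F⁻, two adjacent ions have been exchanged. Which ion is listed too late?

Mg²⁺

The pair Na⁺, Mg²⁺ is the wrong way round — they are isoelectronic (10 e⁻) and Mg has more protons than Na (12 vs 11), making Mg²⁺ smaller. All other adjacent pairs agree with periodic trends, so Mg²⁺ is the misplaced ion.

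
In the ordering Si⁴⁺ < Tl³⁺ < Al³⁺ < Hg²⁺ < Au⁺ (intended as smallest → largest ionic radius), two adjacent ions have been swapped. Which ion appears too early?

Tl³⁺

Check each adjacent pair. Tl³⁺ and Al³⁺ are reversed: both in group 13 with the same charge; Al³⁺ (period 3) has the smaller radius. No other neighbouring pair contradicts the periodic trends, so Tl³⁺ is the ion listed too early.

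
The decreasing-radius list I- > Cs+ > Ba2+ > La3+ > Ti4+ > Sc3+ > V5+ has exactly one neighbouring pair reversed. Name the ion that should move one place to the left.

Scanning neighbour by neighbour, only Ti4+/Sc3+ violates a trend: Ti4+ and Sc3+ share 18 electrons; the higher nuclear charge on Ti (Z=22) contracts it more, so Ti4+ < Sc3+. That makes Sc3+ the one sitting a position late relative to where it belongs.

Sc3+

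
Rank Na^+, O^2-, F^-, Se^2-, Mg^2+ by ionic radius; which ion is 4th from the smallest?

O^2-

Work out protons and electrons: Mg^2+ has 10 e⁻ (Z=12), Na^+ has 10 e⁻ (Z=11), F^- has 10 e⁻ (Z=9), O^2- has 10 e⁻ (Z=8), Se^2- has 36 e⁻ (Z=34). Mg^2+ < Na^+ (isoelectronic, higher Z=12 is smaller); Na^+ < F^- (both 10 e⁻, Z=11>9); F^- < O^2- (isoelectronic, higher Z=9 is smaller); O^2- < Se^2- (same group, period 2 vs 4).
That gives Mg^2+ < Na^+ < F^- < O^2- < Se^2-. From the smallest end, number 4 is O^2-.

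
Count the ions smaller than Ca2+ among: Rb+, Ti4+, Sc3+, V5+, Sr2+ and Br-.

3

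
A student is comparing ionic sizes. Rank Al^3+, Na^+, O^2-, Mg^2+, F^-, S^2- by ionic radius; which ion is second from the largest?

Work out protons and electrons: Al^3+ has 10 e⁻ (Z=13), Mg^2+ has 10 e⁻ (Z=12), Na^+ has 10 e⁻ (Z=11), F^- has 10 e⁻ (Z=9), O^2- has 10 e⁻ (Z=8), S^2- has 18 e⁻ (Z=16). Al^3+ < Mg^2+ (both 10 e⁻, Z=13>12); Mg^2+ < Na^+ (both 10 e⁻, Z=12>11); Na^+ < F^- (both 10 e⁻, Z=11>9); F^- < O^2- (both 10 e⁻, Z=9>8); O^2- < S^2- (same group, period 2 vs 3).
That gives Al^3+ < Mg^2+ < Na^+ < F^- < O^2- < S^2-. From the largest end, number 2 is O^2-.

O^2-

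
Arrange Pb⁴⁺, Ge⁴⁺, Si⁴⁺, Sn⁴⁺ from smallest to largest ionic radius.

Si⁴⁺ < Ge⁴⁺ < Sn⁴⁺ < Pb⁴⁺

All are in the same group with charge +4. Radius grows down the group as n (the outermost shell) increases.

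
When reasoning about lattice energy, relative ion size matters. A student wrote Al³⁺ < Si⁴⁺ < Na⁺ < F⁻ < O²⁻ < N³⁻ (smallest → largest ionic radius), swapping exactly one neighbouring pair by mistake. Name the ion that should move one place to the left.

The pair Al³⁺, Si⁴⁺ is the wrong way round — both have 10 electrons but Z(Si)=14 > Z(Al)=13, so Si⁴⁺ should be the smaller of the two. All other adjacent pairs agree with periodic trends, so Si⁴⁺ is the misplaced ion.

Si⁴⁺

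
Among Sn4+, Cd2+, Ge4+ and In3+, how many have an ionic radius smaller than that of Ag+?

4

Work out protons and electrons: Ge4+: 28 e⁻, Z=32, Sn4+: 46 e⁻, Z=50, In3+: 46 e⁻, Z=49, Cd2+: 46 e⁻, Z=48, Ag+: 46 e⁻, Z=47. Ge4+ < Sn4+ (same group, period 4 vs 5); Sn4+ < In3+ (both 46 e⁻, Z=50>49); In3+ < Cd2+ (isoelectronic, higher Z=49 is smaller); Cd2+ < Ag+ (both 46 e⁻, Z=48>47).
Relative to Ag+, the ions that are smaller are Ge4+, Sn4+, In3+, Cd2+. So 4 are smaller.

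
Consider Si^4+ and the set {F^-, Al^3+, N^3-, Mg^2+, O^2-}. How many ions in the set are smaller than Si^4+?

0

These species are isoelectronic with 10 electrons. The only difference is the number of protons: Si^4+ (Z=14), Al^3+ (Z=13), Mg^2+ (Z=12), F^- (Z=9), O^2- (Z=8), N^3- (Z=7). The strongest nuclear pull (Si^4+) gives the smallest ion.
Relative to Si^4+, the ions that are smaller are none. Count: 0.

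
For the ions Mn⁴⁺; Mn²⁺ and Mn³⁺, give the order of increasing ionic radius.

Mn⁴⁺ < Mn³⁺ < Mn²⁺

For a single element, ionic radius drops as positive charge rises — Mn⁴⁺ < Mn²⁺.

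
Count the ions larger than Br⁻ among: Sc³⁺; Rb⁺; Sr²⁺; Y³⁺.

Electron counts and nuclear charges: Sc³⁺ has 18 e⁻ (Z=21), Y³⁺ has 36 e⁻ (Z=39), Sr²⁺ has 36 e⁻ (Z=38), Rb⁺ has 36 e⁻ (Z=37), Br⁻ has 36 e⁻ (Z=35). Sc³⁺ < Y³⁺ (same group, period 4 vs 5); Y³⁺ < Sr²⁺ (both 36 e⁻, Z=39>38); Sr²⁺ < Rb⁺ (both 36 e⁻, Z=38>37); Rb⁺ < Br⁻ (isoelectronic, higher Z=37 is smaller).
Ordering all of them (including Br⁻) by radius gives Sc³⁺ < Y³⁺ < Sr²⁺ < Rb⁺ < Br⁻. That's 0.

0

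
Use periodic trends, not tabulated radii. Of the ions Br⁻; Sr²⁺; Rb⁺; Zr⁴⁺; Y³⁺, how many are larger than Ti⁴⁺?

5

First list Z and electron count for each: Ti⁴⁺ (Z=22, 18 e⁻), Zr⁴⁺ (Z=40, 36 e⁻), Y³⁺ (Z=39, 36 e⁻), Sr²⁺ (Z=38, 36 e⁻), Rb⁺ (Z=37, 36 e⁻), Br⁻ (Z=35, 36 e⁻). Ti⁴⁺ < Zr⁴⁺ (same group, 1 shell fewer); Zr⁴⁺ < Y³⁺ (isoelectronic, higher Z=40 is smaller); Y³⁺ < Sr²⁺ (both 36 e⁻, Z=39>38); Sr²⁺ < Rb⁺ (isoelectronic, higher Z=38 is smaller); Rb⁺ < Br⁻ (both 36 e⁻, Z=37>35).
Overall: Ti⁴⁺ < Zr⁴⁺ < Y³⁺ < Sr²⁺ < Rb⁺ < Br⁻. Ti⁴⁺ has 0 below it and 5 above. That's 5.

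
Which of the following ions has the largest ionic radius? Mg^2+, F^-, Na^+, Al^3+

These species are isoelectronic with 10 electrons. The only difference is the number of protons: Al^3+ (Z=13), Mg^2+ (Z=12), Na^+ (Z=11), F^- (Z=9). The strongest nuclear pull (Al^3+) gives the smallest ion.

F^-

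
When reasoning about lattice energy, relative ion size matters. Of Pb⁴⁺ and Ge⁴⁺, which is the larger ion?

All are in the same group with charge +4. Radius grows down the group as n (the outermost shell) increases.

Pb⁴⁺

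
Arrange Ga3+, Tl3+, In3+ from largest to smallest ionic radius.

All are in the same group with charge +3. Radius grows down the group as n (the outermost shell) increases.

Tl3+ > In3+ > Ga3+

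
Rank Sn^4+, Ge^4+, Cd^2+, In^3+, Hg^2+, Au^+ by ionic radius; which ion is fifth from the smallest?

Hg^2+

Tabulating Z and e⁻: Ge^4+ has 28 e⁻ (Z=32), Sn^4+ has 46 e⁻ (Z=50), In^3+ has 46 e⁻ (Z=49), Cd^2+ has 46 e⁻ (Z=48), Hg^2+ has 78 e⁻ (Z=80), Au^+ has 78 e⁻ (Z=79). Ge^4+ < Sn^4+ (same group, period 4 vs 5); Sn^4+ < In^3+ (both 46 e⁻, Z=50>49); In^3+ < Cd^2+ (isoelectronic, higher Z=49 is smaller); Cd^2+ < Hg^2+ (same group, period 5 vs 6); Hg^2+ < Au^+ (isoelectronic, higher Z=80 is smaller).
Full ascending order: Ge^4+ < Sn^4+ < In^3+ < Cd^2+ < Hg^2+ < Au^+. Counting from the smallest, position 5 is Hg^2+.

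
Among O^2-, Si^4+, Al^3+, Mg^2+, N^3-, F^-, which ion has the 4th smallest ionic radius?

These species are isoelectronic with 10 electrons. The only difference is the number of protons: Si^4+ (Z=14), Al^3+ (Z=13), Mg^2+ (Z=12), F^- (Z=9), O^2- (Z=8), N^3- (Z=7). The strongest nuclear pull (Si^4+) gives the smallest ion.
Ordering: Si^4+ < Al^3+ < Mg^2+ < F^- < O^2- < N^3-. The 4th smallest is F^-.

F^-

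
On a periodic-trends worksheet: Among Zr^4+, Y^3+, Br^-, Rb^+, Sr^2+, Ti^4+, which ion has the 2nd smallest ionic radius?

Zr^4+

Ti^4+ has 18 e⁻ (Z=22), Zr^4+ has 36 e⁻ (Z=40), Y^3+ has 36 e⁻ (Z=39), Sr^2+ has 36 e⁻ (Z=38), Rb^+ has 36 e⁻ (Z=37), Br^- has 36 e⁻ (Z=35). Ti^4+ < Zr^4+ (same group, 1 shell fewer); Zr^4+ < Y^3+ (isoelectronic, higher Z=40 is smaller); Y^3+ < Sr^2+ (isoelectronic, higher Z=39 is smaller); Sr^2+ < Rb^+ (isoelectronic, higher Z=38 is smaller); Rb^+ < Br^- (isoelectronic, higher Z=37 is smaller).
So the order is Ti^4+ < Zr^4+ < Y^3+ < Sr^2+ < Rb^+ < Br^-; the 2nd-smallest ion is Zr^4+.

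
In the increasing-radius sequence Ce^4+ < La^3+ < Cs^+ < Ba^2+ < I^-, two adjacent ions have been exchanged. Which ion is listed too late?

Check each adjacent pair. Cs^+ and Ba^2+ are reversed: Ba^2+ and Cs^+ share 54 electrons; the higher nuclear charge on Ba (Z=56) contracts it more, so Ba^2+ < Cs^+. No other neighbouring pair contradicts the periodic trends, so Ba^2+ is the ion listed too late.

Ba^2+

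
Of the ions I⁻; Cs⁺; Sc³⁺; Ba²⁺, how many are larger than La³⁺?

3

Electron counts and nuclear charges: Sc³⁺ has 18 e⁻ (Z=21), La³⁺ has 54 e⁻ (Z=57), Ba²⁺ has 54 e⁻ (Z=56), Cs⁺ has 54 e⁻ (Z=55), I⁻ has 54 e⁻ (Z=53). Sc³⁺ < La³⁺ (same group, 2 shells fewer); La³⁺ < Ba²⁺ (both 54 e⁻, Z=57>56); Ba²⁺ < Cs⁺ (both 54 e⁻, Z=56>55); Cs⁺ < I⁻ (isoelectronic, higher Z=55 is smaller).
Relative to La³⁺, the ions that are larger are Ba²⁺, Cs⁺, I⁻. That's 3.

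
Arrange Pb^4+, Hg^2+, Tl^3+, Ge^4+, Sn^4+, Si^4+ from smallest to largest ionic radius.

First list Z and electron count for each: Si^4+: 10 e⁻, Z=14, Ge^4+: 28 e⁻, Z=32, Sn^4+: 46 e⁻, Z=50, Pb^4+: 78 e⁻, Z=82, Tl^3+: 78 e⁻, Z=81, Hg^2+: 78 e⁻, Z=80. Si^4+ < Ge^4+ (same group, period 3 vs 4); Ge^4+ < Sn^4+ (same group, 1 shell fewer); Sn^4+ < Pb^4+ (same group, 1 shell fewer); Pb^4+ < Tl^3+ (isoelectronic, higher Z=82 is smaller); Tl^3+ < Hg^2+ (both 78 e⁻, Z=81>80).

Si^4+ < Ge^4+ < Sn^4+ < Pb^4+ < Tl^3+ < Hg^2+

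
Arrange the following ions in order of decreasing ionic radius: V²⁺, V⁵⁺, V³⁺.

V²⁺ > V³⁺ > V⁵⁺

Same element, different charge: the more highly charged cation has fewer electrons and a greater effective nuclear charge per electron, making V⁵⁺ the smallest.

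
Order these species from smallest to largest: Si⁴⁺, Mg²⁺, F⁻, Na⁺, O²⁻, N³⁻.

Si⁴⁺ < Mg²⁺ < Na⁺ < F⁻ < O²⁻ < N³⁻

All of these have 10 electrons (isoelectronic). With the same electron cloud, the ion with the most protons pulls it in tightest. Nuclear charges: Si⁴⁺ (Z=14), Mg²⁺ (Z=12), Na⁺ (Z=11), F⁻ (Z=9), O²⁻ (Z=8), N³⁻ (Z=7). Highest Z is smallest.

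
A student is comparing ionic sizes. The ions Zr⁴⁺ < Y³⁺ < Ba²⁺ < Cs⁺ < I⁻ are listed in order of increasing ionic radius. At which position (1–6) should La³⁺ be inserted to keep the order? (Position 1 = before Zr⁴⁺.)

3

Tabulating Z and e⁻: Zr⁴⁺ (Z=40, 36 e⁻), Y³⁺ (Z=39, 36 e⁻), La³⁺ (Z=57, 54 e⁻), Ba²⁺ (Z=56, 54 e⁻), Cs⁺ (Z=55, 54 e⁻), I⁻ (Z=53, 54 e⁻). Zr⁴⁺ < Y³⁺ (isoelectronic, higher Z=40 is smaller); Y³⁺ < La³⁺ (same group, 1 shell fewer); La³⁺ < Ba²⁺ (both 54 e⁻, Z=57>56); Ba²⁺ < Cs⁺ (isoelectronic, higher Z=56 is smaller); Cs⁺ < I⁻ (both 54 e⁻, Z=55>53).
The complete sequence is Zr⁴⁺ < Y³⁺ < La³⁺ < Ba²⁺ < Cs⁺ < I⁻. La³⁺ sits at position 3.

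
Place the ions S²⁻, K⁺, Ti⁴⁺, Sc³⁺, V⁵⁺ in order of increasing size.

These species are isoelectronic with 18 electrons. The only difference is the number of protons: V⁵⁺ (Z=23), Ti⁴⁺ (Z=22), Sc³⁺ (Z=21), K⁺ (Z=19), S²⁻ (Z=16). The strongest nuclear pull (V⁵⁺) gives the smallest ion.

V⁵⁺ < Ti⁴⁺ < Sc³⁺ < K⁺ < S²⁻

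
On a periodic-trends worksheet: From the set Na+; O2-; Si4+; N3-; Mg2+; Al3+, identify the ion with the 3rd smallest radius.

Mg2+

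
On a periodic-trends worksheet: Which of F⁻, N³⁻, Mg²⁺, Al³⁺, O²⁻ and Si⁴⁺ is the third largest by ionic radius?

F⁻

All of these have 10 electrons (isoelectronic). With the same electron cloud, the ion with the most protons pulls it in tightest. Nuclear charges: Si⁴⁺ (Z=14), Al³⁺ (Z=13), Mg²⁺ (Z=12), F⁻ (Z=9), O²⁻ (Z=8), N³⁻ (Z=7). Highest Z is smallest.
Ordering: Si⁴⁺ < Al³⁺ < Mg²⁺ < F⁻ < O²⁻ < N³⁻. The third largest is F⁻.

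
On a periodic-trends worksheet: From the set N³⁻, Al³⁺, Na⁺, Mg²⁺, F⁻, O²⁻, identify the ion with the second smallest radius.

Mg²⁺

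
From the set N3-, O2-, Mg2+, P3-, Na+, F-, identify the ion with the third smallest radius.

F-

Mg2+: 10 e⁻, Z=12, Na+: 10 e⁻, Z=11, F-: 10 e⁻, Z=9, O2-: 10 e⁻, Z=8, N3-: 10 e⁻, Z=7, P3-: 18 e⁻, Z=15. Mg2+ < Na+ (isoelectronic, higher Z=12 is smaller); Na+ < F- (isoelectronic, higher Z=11 is smaller); F- < O2- (isoelectronic, higher Z=9 is smaller); O2- < N3- (isoelectronic, higher Z=8 is smaller); N3- < P3- (same group, period 2 vs 3).
That gives Mg2+ < Na+ < F- < O2- < N3- < P3-. From the smallest end, number 3 is F-.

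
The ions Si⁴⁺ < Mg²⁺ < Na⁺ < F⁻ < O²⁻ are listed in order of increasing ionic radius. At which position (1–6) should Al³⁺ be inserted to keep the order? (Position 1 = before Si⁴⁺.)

These species are isoelectronic with 10 electrons. The only difference is the number of protons: Si⁴⁺ (Z=14), Al³⁺ (Z=13), Mg²⁺ (Z=12), Na⁺ (Z=11), F⁻ (Z=9), O²⁻ (Z=8). The strongest nuclear pull (Si⁴⁺) gives the smallest ion.
Merged order: Si⁴⁺ < Al³⁺ < Mg²⁺ < Na⁺ < F⁻ < O²⁻ — Al³⁺ is number 2.

2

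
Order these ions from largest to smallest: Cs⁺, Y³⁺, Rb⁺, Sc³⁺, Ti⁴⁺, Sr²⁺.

Cs⁺ > Rb⁺ > Sr²⁺ > Y³⁺ > Sc³⁺ > Ti⁴⁺

Tabulating Z and e⁻: Ti⁴⁺ (Z=22, 18 e⁻), Sc³⁺ (Z=21, 18 e⁻), Y³⁺ (Z=39, 36 e⁻), Sr²⁺ (Z=38, 36 e⁻), Rb⁺ (Z=37, 36 e⁻), Cs⁺ (Z=55, 54 e⁻). Ti⁴⁺ < Sc³⁺ (both 18 e⁻, Z=22>21); Sc³⁺ < Y³⁺ (same group, period 4 vs 5); Y³⁺ < Sr²⁺ (both 36 e⁻, Z=39>38); Sr²⁺ < Rb⁺ (both 36 e⁻, Z=38>37); Rb⁺ < Cs⁺ (same group, 1 shell fewer).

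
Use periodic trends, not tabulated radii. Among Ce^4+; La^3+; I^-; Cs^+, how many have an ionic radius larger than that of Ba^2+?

2

All of these have 54 electrons (isoelectronic). With the same electron cloud, the ion with the most protons pulls it in tightest. Nuclear charges: Ce^4+ (Z=58), La^3+ (Z=57), Ba^2+ (Z=56), Cs^+ (Z=55), I^- (Z=53). Highest Z is smallest.
Relative to Ba^2+, the ions that are larger are Cs^+, I^-. So 2 are larger.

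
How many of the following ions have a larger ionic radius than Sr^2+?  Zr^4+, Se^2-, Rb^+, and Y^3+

2

These species are isoelectronic with 36 electrons. The only difference is the number of protons: Zr^4+ (Z=40), Y^3+ (Z=39), Sr^2+ (Z=38), Rb^+ (Z=37), Se^2- (Z=34). The strongest nuclear pull (Zr^4+) gives the smallest ion.
Overall: Zr^4+ < Y^3+ < Sr^2+ < Rb^+ < Se^2-. Sr^2+ has 2 below it and 2 above. That's 2.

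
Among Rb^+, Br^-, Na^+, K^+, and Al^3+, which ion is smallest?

Al^3+

First list Z and electron count for each: Al^3+ (Z=13, 10 e⁻), Na^+ (Z=11, 10 e⁻), K^+ (Z=19, 18 e⁻), Rb^+ (Z=37, 36 e⁻), Br^- (Z=35, 36 e⁻). Al^3+ < Na^+ (isoelectronic, higher Z=13 is smaller); Na^+ < K^+ (same group, 1 shell fewer); K^+ < Rb^+ (same group, period 4 vs 5); Rb^+ < Br^- (isoelectronic, higher Z=37 is smaller).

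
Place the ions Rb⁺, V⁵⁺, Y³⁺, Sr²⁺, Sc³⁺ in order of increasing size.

V⁵⁺ (Z=23, 18 e⁻), Sc³⁺ (Z=21, 18 e⁻), Y³⁺ (Z=39, 36 e⁻), Sr²⁺ (Z=38, 36 e⁻), Rb⁺ (Z=37, 36 e⁻). V⁵⁺ < Sc³⁺ (both 18 e⁻, Z=23>21); Sc³⁺ < Y³⁺ (same group, 1 shell fewer); Y³⁺ < Sr²⁺ (isoelectronic, higher Z=39 is smaller); Sr²⁺ < Rb⁺ (both 36 e⁻, Z=38>37).

V⁵⁺ < Sc³⁺ < Y³⁺ < Sr²⁺ < Rb⁺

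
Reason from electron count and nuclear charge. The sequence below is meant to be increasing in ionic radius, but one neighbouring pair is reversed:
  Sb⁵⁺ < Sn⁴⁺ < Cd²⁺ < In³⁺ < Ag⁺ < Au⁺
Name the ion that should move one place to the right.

Cd²⁺

Check each adjacent pair. Cd²⁺ and In³⁺ are reversed: they are isoelectronic (46 e⁻) and In has more protons than Cd (49 vs 48), making In³⁺ smaller. No other neighbouring pair contradicts the periodic trends, so Cd²⁺ is the ion listed too early.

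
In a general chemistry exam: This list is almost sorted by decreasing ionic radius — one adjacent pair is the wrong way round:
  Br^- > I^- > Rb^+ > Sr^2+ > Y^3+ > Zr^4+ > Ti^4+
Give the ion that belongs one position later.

Br^-

Check each adjacent pair. Br^- and I^- are reversed: Br^- and I^- are in one column with the same charge; the lighter period-4 ion has one fewer shell and is smaller. No other neighbouring pair contradicts the periodic trends, so Br^- is the ion listed too early.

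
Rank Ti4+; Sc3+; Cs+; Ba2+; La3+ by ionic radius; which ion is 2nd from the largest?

Ba2+

Work out protons and electrons: Ti4+: 18 e⁻, Z=22, Sc3+: 18 e⁻, Z=21, La3+: 54 e⁻, Z=57, Ba2+: 54 e⁻, Z=56, Cs+: 54 e⁻, Z=55. Ti4+ < Sc3+ (isoelectronic, higher Z=22 is smaller); Sc3+ < La3+ (same group, period 4 vs 6); La3+ < Ba2+ (both 54 e⁻, Z=57>56); Ba2+ < Cs+ (both 54 e⁻, Z=56>55).
Full ascending order: Ti4+ < Sc3+ < La3+ < Ba2+ < Cs+. Counting from the largest, position 2 is Ba2+.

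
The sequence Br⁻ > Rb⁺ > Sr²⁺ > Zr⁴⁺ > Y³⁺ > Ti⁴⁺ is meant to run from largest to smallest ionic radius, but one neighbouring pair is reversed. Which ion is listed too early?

Zr⁴⁺

The pair Zr⁴⁺, Y³⁺ is the wrong way round — they are isoelectronic (36 e⁻) and Zr has more protons than Y (40 vs 39), making Zr⁴⁺ smaller. All other adjacent pairs agree with periodic trends, so Zr⁴⁺ is the misplaced ion.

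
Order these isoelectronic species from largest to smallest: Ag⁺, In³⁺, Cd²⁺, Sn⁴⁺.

These species are isoelectronic with 46 electrons. The only difference is the number of protons: Sn⁴⁺ (Z=50), In³⁺ (Z=49), Cd²⁺ (Z=48), Ag⁺ (Z=47). The strongest nuclear pull (Sn⁴⁺) gives the smallest ion.

Ag⁺ > Cd²⁺ > In³⁺ > Sn⁴⁺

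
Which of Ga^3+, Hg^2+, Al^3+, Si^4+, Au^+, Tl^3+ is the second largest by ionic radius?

Hg^2+

Tabulating Z and e⁻: Si^4+ (Z=14, 10 e⁻), Al^3+ (Z=13, 10 e⁻), Ga^3+ (Z=31, 28 e⁻), Tl^3+ (Z=81, 78 e⁻), Hg^2+ (Z=80, 78 e⁻), Au^+ (Z=79, 78 e⁻). Si^4+ < Al^3+ (isoelectronic, higher Z=14 is smaller); Al^3+ < Ga^3+ (same group, period 3 vs 4); Ga^3+ < Tl^3+ (same group, 2 shells fewer); Tl^3+ < Hg^2+ (both 78 e⁻, Z=81>80); Hg^2+ < Au^+ (both 78 e⁻, Z=80>79).
So the order is Si^4+ < Al^3+ < Ga^3+ < Tl^3+ < Hg^2+ < Au^+; the 2nd-largest ion is Hg^2+.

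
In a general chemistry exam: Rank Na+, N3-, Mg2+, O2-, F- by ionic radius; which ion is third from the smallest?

F-

These species are isoelectronic with 10 electrons. The only difference is the number of protons: Mg2+ (Z=12), Na+ (Z=11), F- (Z=9), O2- (Z=8), N3- (Z=7). The strongest nuclear pull (Mg2+) gives the smallest ion.
Full ascending order: Mg2+ < Na+ < F- < O2- < N3-. Counting from the smallest, position 3 is F-.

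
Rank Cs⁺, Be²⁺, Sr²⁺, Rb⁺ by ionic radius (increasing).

Be²⁺ < Sr²⁺ < Rb⁺ < Cs⁺

Electron counts and nuclear charges: Be²⁺: 2 e⁻, Z=4, Sr²⁺: 36 e⁻, Z=38, Rb⁺: 36 e⁻, Z=37, Cs⁺: 54 e⁻, Z=55. Be²⁺ < Sr²⁺ (same group, period 2 vs 5); Sr²⁺ < Rb⁺ (both 36 e⁻, Z=38>37); Rb⁺ < Cs⁺ (same group, period 5 vs 6).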